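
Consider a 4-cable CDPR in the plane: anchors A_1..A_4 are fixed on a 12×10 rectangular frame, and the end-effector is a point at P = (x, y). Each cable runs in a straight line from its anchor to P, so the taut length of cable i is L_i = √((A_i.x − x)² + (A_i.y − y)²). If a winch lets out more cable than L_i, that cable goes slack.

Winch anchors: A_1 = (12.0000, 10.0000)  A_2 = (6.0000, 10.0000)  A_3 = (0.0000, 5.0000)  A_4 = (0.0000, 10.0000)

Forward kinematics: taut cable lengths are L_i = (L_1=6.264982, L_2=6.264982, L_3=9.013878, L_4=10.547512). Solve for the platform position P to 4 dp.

each cable: (A_i−P)·(A_i−P) = L_i²; let q_i = ‖A_i‖²−L_i²
q_1 = 144.0000+100.0000−39.2500 = 204.7500
row 1: 12.0000x + 0.0000y = 108.0000  (q_2=96.7500)
row 2: 24.0000x + 10.0000y = 261.0000  (q_3=-56.2500)
row 3: 24.0000x + 0.0000y = 216.0000  (q_4=-11.2500)
Cramer on rows 1–2 → x = 9.0000, y = 4.5000
check cable 4: ‖A_4−P‖² = 111.2500 ≈ L_4² = 111.2500 ✓

(9.0000, 4.5000)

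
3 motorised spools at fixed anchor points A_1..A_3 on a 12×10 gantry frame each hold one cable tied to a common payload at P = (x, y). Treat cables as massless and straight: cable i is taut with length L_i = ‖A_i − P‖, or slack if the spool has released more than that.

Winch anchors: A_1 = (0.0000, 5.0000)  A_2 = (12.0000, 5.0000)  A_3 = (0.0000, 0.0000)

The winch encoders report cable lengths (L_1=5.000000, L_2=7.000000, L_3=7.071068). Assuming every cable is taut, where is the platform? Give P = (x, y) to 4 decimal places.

circle eqns → linear via eq_j − eq_1; set c_j = A_j·A_j − L_j²
c_1 = 0.0000+25.0000−25.0000 = 0.0000
-24.0000·x + 0.0000·y = c_1−c_2 = -120.0000
0.0000·x + 10.0000·y = c_1−c_3 = 50.0000
solve first two rows → x=5.0000, y=5.0000

(5.0000, 5.0000)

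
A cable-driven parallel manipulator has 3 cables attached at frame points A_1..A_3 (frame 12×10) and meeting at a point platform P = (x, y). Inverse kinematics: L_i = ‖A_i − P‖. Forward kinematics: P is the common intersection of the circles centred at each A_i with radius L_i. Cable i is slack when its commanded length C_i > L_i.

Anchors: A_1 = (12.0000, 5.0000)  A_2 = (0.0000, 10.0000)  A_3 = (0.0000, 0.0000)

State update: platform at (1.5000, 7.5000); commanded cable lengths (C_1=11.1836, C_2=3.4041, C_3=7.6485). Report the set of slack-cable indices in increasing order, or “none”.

1, 2

cable 1: L_1 = ‖A_1−P‖ = 10.7935;  C_1 = 11.1836 → slack
cable 2: L_2 = ‖A_2−P‖ = 2.9155;  C_2 = 3.4041 → slack
cable 3: L_3 = ‖A_3−P‖ = 7.6485;  C_3 = 7.6485 → taut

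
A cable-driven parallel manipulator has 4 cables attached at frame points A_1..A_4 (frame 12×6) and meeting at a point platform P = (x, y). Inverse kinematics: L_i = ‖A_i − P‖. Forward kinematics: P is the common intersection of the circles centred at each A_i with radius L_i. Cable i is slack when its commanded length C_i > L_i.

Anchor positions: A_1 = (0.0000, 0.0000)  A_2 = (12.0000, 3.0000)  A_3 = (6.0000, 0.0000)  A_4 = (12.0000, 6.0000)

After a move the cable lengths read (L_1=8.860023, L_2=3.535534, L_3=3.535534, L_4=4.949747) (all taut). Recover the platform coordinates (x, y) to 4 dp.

(8.5000, 2.5000)

expand ‖A_i−P‖²=L_i² and subtract eq 1 (c_i ≔ ‖A_i‖²−L_i²)
c_1 = 0.0000+0.0000−78.5000 = -78.5000
eq1−eq2 → [-24.0000  -6.0000]·P = -219.0000
eq1−eq3 → [-12.0000  0.0000]·P = -102.0000
eq1−eq4 → [-24.0000  -12.0000]·P = -234.0000
2×2 solve → P = (8.5000, 2.5000)
check cable 4: ‖A_4−P‖² = 24.5000 ≈ L_4² = 24.5000 ✓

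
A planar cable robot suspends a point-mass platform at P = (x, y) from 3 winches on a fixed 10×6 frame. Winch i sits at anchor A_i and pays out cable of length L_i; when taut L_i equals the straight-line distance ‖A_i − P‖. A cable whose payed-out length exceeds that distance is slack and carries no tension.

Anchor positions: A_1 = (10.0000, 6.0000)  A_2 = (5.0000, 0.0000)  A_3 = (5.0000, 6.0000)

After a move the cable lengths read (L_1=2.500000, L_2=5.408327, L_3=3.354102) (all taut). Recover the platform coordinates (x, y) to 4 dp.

(8.0000, 4.5000)

each cable: (A_i−P)·(A_i−P) = L_i²; let q_i = ‖A_i‖²−L_i²
q_1 = 100.0000+36.0000−6.2500 = 129.7500
row 1: 10.0000x + 12.0000y = 134.0000  (q_2=-4.2500)
row 2: 10.0000x + 0.0000y = 80.0000  (q_3=49.7500)
Cramer on rows 1–2 → x = 8.0000, y = 4.5000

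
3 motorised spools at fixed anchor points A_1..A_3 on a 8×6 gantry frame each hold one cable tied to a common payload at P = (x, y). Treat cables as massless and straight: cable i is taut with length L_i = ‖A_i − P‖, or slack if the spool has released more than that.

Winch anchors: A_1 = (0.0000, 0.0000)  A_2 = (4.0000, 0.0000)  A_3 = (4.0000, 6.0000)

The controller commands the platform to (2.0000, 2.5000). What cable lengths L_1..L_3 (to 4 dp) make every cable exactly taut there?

(3.2016, 3.2016, 4.0311)

L_1 = √((0.0000−2.0000)² + (0.0000−2.5000)²) = 3.2016
L_2 = √((4.0000−2.0000)² + (0.0000−2.5000)²) = 3.2016
L_3 = √((4.0000−2.0000)² + (6.0000−2.5000)²) = 4.0311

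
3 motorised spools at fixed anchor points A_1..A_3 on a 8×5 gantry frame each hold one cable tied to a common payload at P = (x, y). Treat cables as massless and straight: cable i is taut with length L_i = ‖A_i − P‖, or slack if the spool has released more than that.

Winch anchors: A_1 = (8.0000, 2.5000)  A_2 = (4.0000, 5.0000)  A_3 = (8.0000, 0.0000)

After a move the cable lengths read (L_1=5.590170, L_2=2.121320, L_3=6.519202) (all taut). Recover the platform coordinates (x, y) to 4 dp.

expand ‖A_i−P‖²=L_i² and subtract eq 1 (k_i ≔ ‖A_i‖²−L_i²)
k_1 = 64.0000+6.2500−31.2500 = 39.0000
eq1−eq2 → [8.0000  -5.0000]·P = 2.5000
eq1−eq3 → [0.0000  5.0000]·P = 17.5000
2×2 solve → P = (2.5000, 3.5000)

(2.5000, 3.5000)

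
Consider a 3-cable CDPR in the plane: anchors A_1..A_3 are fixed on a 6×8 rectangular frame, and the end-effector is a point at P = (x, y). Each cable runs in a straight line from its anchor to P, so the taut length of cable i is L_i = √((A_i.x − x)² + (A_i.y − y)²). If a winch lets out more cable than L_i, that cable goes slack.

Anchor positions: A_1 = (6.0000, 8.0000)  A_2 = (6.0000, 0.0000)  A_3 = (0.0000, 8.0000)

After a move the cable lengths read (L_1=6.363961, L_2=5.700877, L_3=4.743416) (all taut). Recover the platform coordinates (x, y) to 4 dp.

(1.5000, 3.5000)

circle eqns → linear via eq_j − eq_1; set q_j = A_j·A_j − L_j²
q_1 = 36.0000+64.0000−40.5000 = 59.5000
0.0000·x + 16.0000·y = q_1−q_2 = 56.0000
12.0000·x + 0.0000·y = q_1−q_3 = 18.0000
solve first two rows → x=1.5000, y=3.5000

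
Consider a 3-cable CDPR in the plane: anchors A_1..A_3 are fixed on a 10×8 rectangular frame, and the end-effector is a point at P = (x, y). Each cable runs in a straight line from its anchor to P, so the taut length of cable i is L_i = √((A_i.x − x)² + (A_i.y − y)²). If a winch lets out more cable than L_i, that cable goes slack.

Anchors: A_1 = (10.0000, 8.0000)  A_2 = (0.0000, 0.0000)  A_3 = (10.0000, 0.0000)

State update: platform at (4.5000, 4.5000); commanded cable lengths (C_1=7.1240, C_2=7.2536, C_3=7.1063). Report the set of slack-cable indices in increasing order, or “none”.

cable 1: √((5.5000)²+(3.5000)²)=6.5192, C_1=7.1240: slack
cable 2: √((-4.5000)²+(-4.5000)²)=6.3640, C_2=7.2536: slack
cable 3: √((5.5000)²+(-4.5000)²)=7.1063, C_3=7.1063: taut

1, 2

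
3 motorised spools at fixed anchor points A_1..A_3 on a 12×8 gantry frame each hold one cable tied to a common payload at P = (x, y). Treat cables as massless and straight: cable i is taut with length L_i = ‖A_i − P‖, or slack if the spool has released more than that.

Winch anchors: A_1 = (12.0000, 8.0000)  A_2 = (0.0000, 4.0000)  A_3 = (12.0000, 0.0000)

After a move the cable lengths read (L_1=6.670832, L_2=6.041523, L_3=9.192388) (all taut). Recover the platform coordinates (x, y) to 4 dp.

each cable: (A_i−P)·(A_i−P) = L_i²; let q_i = ‖A_i‖²−L_i²
q_1 = 144.0000+64.0000−44.5000 = 163.5000
row 1: 24.0000x + 8.0000y = 184.0000  (q_2=-20.5000)
row 2: 0.0000x + 16.0000y = 104.0000  (q_3=59.5000)
Cramer on rows 1–2 → x = 5.5000, y = 6.5000

(5.5000, 6.5000)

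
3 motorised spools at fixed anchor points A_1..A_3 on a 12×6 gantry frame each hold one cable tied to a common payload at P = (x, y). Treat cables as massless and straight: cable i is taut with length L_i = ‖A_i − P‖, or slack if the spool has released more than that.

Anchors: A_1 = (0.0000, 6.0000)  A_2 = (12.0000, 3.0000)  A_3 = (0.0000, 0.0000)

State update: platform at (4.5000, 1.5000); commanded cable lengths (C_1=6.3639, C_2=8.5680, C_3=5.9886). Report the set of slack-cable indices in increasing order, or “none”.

cable 1: √((-4.5000)²+(4.5000)²)=6.3640, C_1=6.3639: taut
cable 2: √((7.5000)²+(1.5000)²)=7.6485, C_2=8.5680: slack
cable 3: √((-4.5000)²+(-1.5000)²)=4.7434, C_3=5.9886: slack

2, 3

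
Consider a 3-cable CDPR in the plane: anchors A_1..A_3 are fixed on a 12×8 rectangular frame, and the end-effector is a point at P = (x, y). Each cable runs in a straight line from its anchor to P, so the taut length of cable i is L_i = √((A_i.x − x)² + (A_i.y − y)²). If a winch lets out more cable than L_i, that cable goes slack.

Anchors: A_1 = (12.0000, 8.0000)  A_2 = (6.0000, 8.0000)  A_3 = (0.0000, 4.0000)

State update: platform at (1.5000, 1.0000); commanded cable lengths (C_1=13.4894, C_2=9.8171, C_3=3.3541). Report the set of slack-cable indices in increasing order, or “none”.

1, 2

i=1: geometric 12.6194 vs commanded 13.4894 ⇒ slack
i=2: geometric 8.3217 vs commanded 9.8171 ⇒ slack
i=3: geometric 3.3541 vs commanded 3.3541 ⇒ taut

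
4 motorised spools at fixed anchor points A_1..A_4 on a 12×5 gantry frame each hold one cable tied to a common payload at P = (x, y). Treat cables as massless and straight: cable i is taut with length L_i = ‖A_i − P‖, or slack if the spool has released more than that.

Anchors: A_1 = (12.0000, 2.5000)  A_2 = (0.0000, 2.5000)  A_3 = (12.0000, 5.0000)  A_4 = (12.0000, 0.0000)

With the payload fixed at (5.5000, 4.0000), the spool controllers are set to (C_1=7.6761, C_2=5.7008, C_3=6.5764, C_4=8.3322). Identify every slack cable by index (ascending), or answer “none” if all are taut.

1, 4

i=1: geometric 6.6708 vs commanded 7.6761 ⇒ slack
i=2: geometric 5.7009 vs commanded 5.7008 ⇒ taut
i=3: geometric 6.5765 vs commanded 6.5764 ⇒ taut
i=4: geometric 7.6322 vs commanded 8.3322 ⇒ slack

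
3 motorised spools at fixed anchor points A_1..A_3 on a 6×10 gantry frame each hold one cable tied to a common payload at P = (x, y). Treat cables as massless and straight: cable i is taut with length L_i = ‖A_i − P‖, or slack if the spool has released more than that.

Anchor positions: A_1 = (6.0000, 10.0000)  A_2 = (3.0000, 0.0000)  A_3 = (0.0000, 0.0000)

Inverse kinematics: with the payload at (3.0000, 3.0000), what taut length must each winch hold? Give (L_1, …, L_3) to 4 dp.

L_1 = √((6.0000−3.0000)² + (10.0000−3.0000)²) = 7.6158
L_2 = √((3.0000−3.0000)² + (0.0000−3.0000)²) = 3.0000
L_3 = √((0.0000−3.0000)² + (0.0000−3.0000)²) = 4.2426

(7.6158, 3.0000, 4.2426)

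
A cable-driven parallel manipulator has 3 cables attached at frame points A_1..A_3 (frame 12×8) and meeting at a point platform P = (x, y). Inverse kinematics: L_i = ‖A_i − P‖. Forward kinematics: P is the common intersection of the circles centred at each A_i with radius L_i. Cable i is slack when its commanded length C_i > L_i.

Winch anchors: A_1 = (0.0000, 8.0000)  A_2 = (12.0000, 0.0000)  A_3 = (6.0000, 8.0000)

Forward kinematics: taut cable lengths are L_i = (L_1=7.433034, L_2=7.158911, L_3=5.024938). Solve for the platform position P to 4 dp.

circle eqns → linear via eq_j − eq_1; set q_j = A_j·A_j − L_j²
q_1 = 0.0000+64.0000−55.2500 = 8.7500
-24.0000·x + 16.0000·y = q_1−q_2 = -84.0000
-12.0000·x + 0.0000·y = q_1−q_3 = -66.0000
solve first two rows → x=5.5000, y=3.0000

(5.5000, 3.0000)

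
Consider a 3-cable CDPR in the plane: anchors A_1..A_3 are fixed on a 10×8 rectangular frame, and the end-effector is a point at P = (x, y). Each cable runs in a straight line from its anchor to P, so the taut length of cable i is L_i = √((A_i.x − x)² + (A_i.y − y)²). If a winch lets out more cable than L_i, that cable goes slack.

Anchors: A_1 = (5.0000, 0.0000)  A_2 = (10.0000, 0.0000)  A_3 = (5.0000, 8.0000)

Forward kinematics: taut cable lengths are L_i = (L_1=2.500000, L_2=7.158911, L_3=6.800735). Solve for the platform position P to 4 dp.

circle eqns → linear via eq_j − eq_1; set q_j = A_j·A_j − L_j²
q_1 = 25.0000+0.0000−6.2500 = 18.7500
-10.0000·x + 0.0000·y = q_1−q_2 = -30.0000
0.0000·x − 16.0000·y = q_1−q_3 = -24.0000
solve first two rows → x=3.0000, y=1.5000

(3.0000, 1.5000)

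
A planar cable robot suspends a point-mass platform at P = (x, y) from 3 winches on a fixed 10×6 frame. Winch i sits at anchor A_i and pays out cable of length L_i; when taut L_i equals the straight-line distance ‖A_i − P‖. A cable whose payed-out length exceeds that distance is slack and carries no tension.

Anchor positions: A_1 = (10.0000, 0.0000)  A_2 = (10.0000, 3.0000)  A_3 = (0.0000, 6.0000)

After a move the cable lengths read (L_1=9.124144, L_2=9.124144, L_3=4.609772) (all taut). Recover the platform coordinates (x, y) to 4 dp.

each cable: (A_i−P)·(A_i−P) = L_i²; let c_i = ‖A_i‖²−L_i²
c_1 = 100.0000+0.0000−83.2500 = 16.7500
row 1: 0.0000x − 6.0000y = -9.0000  (c_2=25.7500)
row 2: 20.0000x − 12.0000y = 2.0000  (c_3=14.7500)
Cramer on rows 1–2 → x = 1.0000, y = 1.5000

(1.0000, 1.5000)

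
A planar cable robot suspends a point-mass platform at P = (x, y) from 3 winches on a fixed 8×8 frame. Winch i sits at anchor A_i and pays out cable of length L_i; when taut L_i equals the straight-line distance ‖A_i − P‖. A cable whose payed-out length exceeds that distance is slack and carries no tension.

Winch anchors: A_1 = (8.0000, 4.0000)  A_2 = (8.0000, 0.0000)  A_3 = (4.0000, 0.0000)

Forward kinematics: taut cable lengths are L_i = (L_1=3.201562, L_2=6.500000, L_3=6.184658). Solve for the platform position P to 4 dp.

(5.5000, 6.0000)

circle eqns → linear via eq_j − eq_1; set k_j = A_j·A_j − L_j²
k_1 = 64.0000+16.0000−10.2500 = 69.7500
0.0000·x + 8.0000·y = k_1−k_2 = 48.0000
8.0000·x + 8.0000·y = k_1−k_3 = 92.0000
solve first two rows → x=5.5000, y=6.0000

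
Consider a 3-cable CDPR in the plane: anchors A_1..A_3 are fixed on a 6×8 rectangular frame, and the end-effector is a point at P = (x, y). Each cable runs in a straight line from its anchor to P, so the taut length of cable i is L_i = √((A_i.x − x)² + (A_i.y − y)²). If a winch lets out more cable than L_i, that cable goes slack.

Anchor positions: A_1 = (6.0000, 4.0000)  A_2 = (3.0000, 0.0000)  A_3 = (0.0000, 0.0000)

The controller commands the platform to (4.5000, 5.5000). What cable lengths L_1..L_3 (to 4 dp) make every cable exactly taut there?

cable 1: Δx=1.5000, Δy=-1.5000; L_1 = √(Δx²+Δy²) = 2.1213
cable 2: Δx=-1.5000, Δy=-5.5000; L_2 = √(Δx²+Δy²) = 5.7009
cable 3: Δx=-4.5000, Δy=-5.5000; L_3 = √(Δx²+Δy²) = 7.1063

(2.1213, 5.7009, 7.1063)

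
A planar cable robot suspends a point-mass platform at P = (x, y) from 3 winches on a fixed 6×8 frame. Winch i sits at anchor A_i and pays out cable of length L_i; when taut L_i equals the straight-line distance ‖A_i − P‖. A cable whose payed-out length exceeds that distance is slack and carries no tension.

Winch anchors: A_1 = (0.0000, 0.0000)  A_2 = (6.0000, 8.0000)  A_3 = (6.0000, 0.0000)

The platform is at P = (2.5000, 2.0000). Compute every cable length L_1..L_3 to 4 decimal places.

(3.2016, 6.9462, 4.0311)

cable 1: Δx=-2.5000, Δy=-2.0000; L_1 = √(Δx²+Δy²) = 3.2016
cable 2: Δx=3.5000, Δy=6.0000; L_2 = √(Δx²+Δy²) = 6.9462
cable 3: Δx=3.5000, Δy=-2.0000; L_3 = √(Δx²+Δy²) = 4.0311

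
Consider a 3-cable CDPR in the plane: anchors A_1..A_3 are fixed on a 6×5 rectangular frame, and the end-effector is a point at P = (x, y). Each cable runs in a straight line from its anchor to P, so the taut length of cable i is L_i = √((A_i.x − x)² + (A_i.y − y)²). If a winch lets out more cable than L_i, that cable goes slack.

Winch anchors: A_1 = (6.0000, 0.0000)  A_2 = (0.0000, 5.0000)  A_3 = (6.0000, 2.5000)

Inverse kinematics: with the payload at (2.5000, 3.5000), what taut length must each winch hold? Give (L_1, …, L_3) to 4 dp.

L_1: Δ = A_1−P = (3.5000, -3.5000) → ‖Δ‖ = √24.5000 = 4.9497
L_2: Δ = A_2−P = (-2.5000, 1.5000) → ‖Δ‖ = √8.5000 = 2.9155
L_3: Δ = A_3−P = (3.5000, -1.0000) → ‖Δ‖ = √13.2500 = 3.6401

(4.9497, 2.9155, 3.6401)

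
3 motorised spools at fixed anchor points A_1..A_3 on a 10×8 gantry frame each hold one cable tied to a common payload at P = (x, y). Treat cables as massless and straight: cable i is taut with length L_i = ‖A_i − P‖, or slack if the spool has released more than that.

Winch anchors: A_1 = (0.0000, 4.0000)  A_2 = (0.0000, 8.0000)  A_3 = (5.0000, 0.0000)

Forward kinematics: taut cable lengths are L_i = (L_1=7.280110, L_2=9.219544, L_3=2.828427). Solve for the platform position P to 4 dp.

(7.0000, 2.0000)

expand ‖A_i−P‖²=L_i² and subtract eq 1 (c_i ≔ ‖A_i‖²−L_i²)
c_1 = 0.0000+16.0000−53.0000 = -37.0000
eq1−eq2 → [0.0000  -8.0000]·P = -16.0000
eq1−eq3 → [-10.0000  8.0000]·P = -54.0000
2×2 solve → P = (7.0000, 2.0000)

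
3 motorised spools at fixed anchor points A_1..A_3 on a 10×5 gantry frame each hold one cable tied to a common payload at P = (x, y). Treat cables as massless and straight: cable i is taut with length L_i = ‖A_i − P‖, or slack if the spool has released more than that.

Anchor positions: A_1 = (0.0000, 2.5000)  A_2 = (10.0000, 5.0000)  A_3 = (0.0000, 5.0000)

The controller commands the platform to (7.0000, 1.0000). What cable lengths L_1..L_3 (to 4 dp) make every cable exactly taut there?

L_1: Δ = A_1−P = (-7.0000, 1.5000) → ‖Δ‖ = √51.2500 = 7.1589
L_2: Δ = A_2−P = (3.0000, 4.0000) → ‖Δ‖ = √25.0000 = 5.0000
L_3: Δ = A_3−P = (-7.0000, 4.0000) → ‖Δ‖ = √65.0000 = 8.0623

(7.1589, 5.0000, 8.0623)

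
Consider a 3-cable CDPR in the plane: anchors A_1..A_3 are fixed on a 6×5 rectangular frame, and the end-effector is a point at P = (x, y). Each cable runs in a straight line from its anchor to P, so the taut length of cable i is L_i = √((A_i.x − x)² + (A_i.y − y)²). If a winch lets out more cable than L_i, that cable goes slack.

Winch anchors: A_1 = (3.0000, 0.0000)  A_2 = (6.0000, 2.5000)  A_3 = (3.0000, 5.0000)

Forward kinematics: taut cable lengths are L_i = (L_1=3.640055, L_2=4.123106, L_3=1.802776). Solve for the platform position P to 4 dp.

expand ‖A_i−P‖²=L_i² and subtract eq 1 (q_i ≔ ‖A_i‖²−L_i²)
q_1 = 9.0000+0.0000−13.2500 = -4.2500
eq1−eq2 → [-6.0000  -5.0000]·P = -29.5000
eq1−eq3 → [0.0000  -10.0000]·P = -35.0000
2×2 solve → P = (2.0000, 3.5000)

(2.0000, 3.5000)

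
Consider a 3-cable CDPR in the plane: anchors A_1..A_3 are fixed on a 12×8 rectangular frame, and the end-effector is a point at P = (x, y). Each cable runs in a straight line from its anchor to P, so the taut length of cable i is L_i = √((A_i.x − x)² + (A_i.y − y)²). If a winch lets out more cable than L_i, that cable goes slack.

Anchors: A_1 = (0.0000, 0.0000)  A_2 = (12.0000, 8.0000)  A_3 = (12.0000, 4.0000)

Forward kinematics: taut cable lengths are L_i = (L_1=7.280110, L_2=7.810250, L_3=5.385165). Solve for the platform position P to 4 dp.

expand ‖A_i−P‖²=L_i² and subtract eq 1 (c_i ≔ ‖A_i‖²−L_i²)
c_1 = 0.0000+0.0000−53.0000 = -53.0000
eq1−eq2 → [-24.0000  -16.0000]·P = -200.0000
eq1−eq3 → [-24.0000  -8.0000]·P = -184.0000
2×2 solve → P = (7.0000, 2.0000)

(7.0000, 2.0000)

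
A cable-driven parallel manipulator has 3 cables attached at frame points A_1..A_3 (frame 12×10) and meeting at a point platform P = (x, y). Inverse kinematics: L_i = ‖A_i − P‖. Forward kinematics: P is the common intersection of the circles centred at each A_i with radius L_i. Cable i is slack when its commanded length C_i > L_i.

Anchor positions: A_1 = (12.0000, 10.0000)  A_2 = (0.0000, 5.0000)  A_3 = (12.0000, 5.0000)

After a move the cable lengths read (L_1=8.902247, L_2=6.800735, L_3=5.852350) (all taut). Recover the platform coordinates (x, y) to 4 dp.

expand ‖A_i−P‖²=L_i² and subtract eq 1 (k_i ≔ ‖A_i‖²−L_i²)
k_1 = 144.0000+100.0000−79.2500 = 164.7500
eq1−eq2 → [24.0000  10.0000]·P = 186.0000
eq1−eq3 → [0.0000  10.0000]·P = 30.0000
2×2 solve → P = (6.5000, 3.0000)

(6.5000, 3.0000)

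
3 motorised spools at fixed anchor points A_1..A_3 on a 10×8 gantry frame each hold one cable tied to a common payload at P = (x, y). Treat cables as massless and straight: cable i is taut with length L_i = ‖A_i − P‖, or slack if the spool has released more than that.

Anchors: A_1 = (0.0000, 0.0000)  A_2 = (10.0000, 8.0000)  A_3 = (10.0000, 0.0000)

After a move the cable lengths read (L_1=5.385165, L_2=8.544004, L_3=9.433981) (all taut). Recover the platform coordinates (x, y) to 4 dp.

expand ‖A_i−P‖²=L_i² and subtract eq 1 (q_i ≔ ‖A_i‖²−L_i²)
q_1 = 0.0000+0.0000−29.0000 = -29.0000
eq1−eq2 → [-20.0000  -16.0000]·P = -120.0000
eq1−eq3 → [-20.0000  0.0000]·P = -40.0000
2×2 solve → P = (2.0000, 5.0000)

(2.0000, 5.0000)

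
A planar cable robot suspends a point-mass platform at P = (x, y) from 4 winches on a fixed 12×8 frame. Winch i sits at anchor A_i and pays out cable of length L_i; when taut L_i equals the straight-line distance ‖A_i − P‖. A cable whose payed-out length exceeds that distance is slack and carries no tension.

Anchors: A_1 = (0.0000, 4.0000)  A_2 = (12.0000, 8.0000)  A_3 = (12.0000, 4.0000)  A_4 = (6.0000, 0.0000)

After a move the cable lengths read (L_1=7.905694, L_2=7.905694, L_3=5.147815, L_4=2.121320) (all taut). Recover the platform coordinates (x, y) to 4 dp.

expand ‖A_i−P‖²=L_i² and subtract eq 1 (c_i ≔ ‖A_i‖²−L_i²)
c_1 = 0.0000+16.0000−62.5000 = -46.5000
eq1−eq2 → [-24.0000  -8.0000]·P = -192.0000
eq1−eq3 → [-24.0000  0.0000]·P = -180.0000
eq1−eq4 → [-12.0000  8.0000]·P = -78.0000
2×2 solve → P = (7.5000, 1.5000)
check cable 4: ‖A_4−P‖² = 4.5000 ≈ L_4² = 4.5000 ✓

(7.5000, 1.5000)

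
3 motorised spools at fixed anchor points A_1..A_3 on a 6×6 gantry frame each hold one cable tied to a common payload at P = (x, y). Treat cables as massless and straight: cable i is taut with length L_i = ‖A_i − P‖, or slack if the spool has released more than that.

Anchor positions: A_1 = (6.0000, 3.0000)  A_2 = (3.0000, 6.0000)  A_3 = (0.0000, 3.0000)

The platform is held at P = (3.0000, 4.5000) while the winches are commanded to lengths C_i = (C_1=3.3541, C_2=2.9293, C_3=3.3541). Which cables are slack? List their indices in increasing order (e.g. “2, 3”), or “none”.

i=1: geometric 3.3541 vs commanded 3.3541 ⇒ taut
i=2: geometric 1.5000 vs commanded 2.9293 ⇒ slack
i=3: geometric 3.3541 vs commanded 3.3541 ⇒ taut

2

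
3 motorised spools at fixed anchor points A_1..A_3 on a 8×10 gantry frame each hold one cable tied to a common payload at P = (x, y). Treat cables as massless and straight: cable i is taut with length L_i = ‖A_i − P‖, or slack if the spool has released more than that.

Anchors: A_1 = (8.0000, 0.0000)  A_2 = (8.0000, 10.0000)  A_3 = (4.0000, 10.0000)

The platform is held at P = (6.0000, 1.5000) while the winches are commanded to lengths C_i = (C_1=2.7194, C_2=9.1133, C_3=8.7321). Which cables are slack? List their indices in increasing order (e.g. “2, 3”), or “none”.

1, 2

i=1: geometric 2.5000 vs commanded 2.7194 ⇒ slack
i=2: geometric 8.7321 vs commanded 9.1133 ⇒ slack
i=3: geometric 8.7321 vs commanded 8.7321 ⇒ taut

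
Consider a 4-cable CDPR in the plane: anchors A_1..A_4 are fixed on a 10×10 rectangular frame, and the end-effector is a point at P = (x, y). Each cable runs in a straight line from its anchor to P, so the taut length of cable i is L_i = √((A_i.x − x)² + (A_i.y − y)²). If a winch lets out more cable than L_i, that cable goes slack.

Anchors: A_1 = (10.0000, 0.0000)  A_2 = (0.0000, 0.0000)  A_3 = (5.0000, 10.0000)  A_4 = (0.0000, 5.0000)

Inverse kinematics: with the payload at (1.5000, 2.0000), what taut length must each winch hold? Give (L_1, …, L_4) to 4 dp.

L_1 = √((10.0000−1.5000)² + (0.0000−2.0000)²) = 8.7321
L_2 = √((0.0000−1.5000)² + (0.0000−2.0000)²) = 2.5000
L_3 = √((5.0000−1.5000)² + (10.0000−2.0000)²) = 8.7321
L_4 = √((0.0000−1.5000)² + (5.0000−2.0000)²) = 3.3541

(8.7321, 2.5000, 8.7321, 3.3541)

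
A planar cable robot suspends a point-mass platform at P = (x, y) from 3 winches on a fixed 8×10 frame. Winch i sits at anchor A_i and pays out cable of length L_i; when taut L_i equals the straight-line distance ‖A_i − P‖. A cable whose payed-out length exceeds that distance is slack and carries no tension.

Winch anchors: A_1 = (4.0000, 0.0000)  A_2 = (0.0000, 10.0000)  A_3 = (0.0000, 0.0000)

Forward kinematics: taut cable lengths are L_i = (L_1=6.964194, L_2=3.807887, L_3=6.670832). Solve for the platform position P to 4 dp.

(1.5000, 6.5000)

each cable: (A_i−P)·(A_i−P) = L_i²; let q_i = ‖A_i‖²−L_i²
q_1 = 16.0000+0.0000−48.5000 = -32.5000
row 1: 8.0000x − 20.0000y = -118.0000  (q_2=85.5000)
row 2: 8.0000x + 0.0000y = 12.0000  (q_3=-44.5000)
Cramer on rows 1–2 → x = 1.5000, y = 6.5000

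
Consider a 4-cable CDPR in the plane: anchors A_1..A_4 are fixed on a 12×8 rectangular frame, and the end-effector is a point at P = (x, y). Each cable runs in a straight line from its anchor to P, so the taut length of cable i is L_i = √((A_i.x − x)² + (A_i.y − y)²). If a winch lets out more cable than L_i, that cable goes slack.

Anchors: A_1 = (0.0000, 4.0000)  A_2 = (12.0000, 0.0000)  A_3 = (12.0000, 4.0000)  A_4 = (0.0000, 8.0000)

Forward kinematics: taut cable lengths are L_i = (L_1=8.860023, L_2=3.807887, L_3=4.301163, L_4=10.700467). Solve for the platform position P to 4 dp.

(8.5000, 1.5000)

expand ‖A_i−P‖²=L_i² and subtract eq 1 (q_i ≔ ‖A_i‖²−L_i²)
q_1 = 0.0000+16.0000−78.5000 = -62.5000
eq1−eq2 → [-24.0000  8.0000]·P = -192.0000
eq1−eq3 → [-24.0000  0.0000]·P = -204.0000
eq1−eq4 → [0.0000  -8.0000]·P = -12.0000
2×2 solve → P = (8.5000, 1.5000)
check cable 4: ‖A_4−P‖² = 114.5000 ≈ L_4² = 114.5000 ✓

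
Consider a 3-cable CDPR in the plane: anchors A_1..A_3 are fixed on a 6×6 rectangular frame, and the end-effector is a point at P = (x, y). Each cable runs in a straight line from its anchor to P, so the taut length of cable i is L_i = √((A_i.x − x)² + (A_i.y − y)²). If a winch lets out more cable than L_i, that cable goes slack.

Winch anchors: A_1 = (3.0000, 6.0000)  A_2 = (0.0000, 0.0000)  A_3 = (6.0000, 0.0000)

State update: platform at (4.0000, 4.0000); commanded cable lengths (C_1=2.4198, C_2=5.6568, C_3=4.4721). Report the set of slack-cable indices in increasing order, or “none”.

cable 1: √((-1.0000)²+(2.0000)²)=2.2361, C_1=2.4198: slack
cable 2: √((-4.0000)²+(-4.0000)²)=5.6569, C_2=5.6568: taut
cable 3: √((2.0000)²+(-4.0000)²)=4.4721, C_3=4.4721: taut

1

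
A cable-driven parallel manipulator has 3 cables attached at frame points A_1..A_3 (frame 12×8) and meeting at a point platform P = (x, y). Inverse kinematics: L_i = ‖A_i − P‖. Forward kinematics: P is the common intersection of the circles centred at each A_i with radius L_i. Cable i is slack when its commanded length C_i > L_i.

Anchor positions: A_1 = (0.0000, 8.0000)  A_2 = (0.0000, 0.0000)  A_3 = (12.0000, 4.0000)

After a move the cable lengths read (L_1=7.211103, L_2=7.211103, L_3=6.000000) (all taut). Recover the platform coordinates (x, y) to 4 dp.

circle eqns → linear via eq_j − eq_1; set q_j = A_j·A_j − L_j²
q_1 = 0.0000+64.0000−52.0000 = 12.0000
0.0000·x + 16.0000·y = q_1−q_2 = 64.0000
-24.0000·x + 8.0000·y = q_1−q_3 = -112.0000
solve first two rows → x=6.0000, y=4.0000

(6.0000, 4.0000)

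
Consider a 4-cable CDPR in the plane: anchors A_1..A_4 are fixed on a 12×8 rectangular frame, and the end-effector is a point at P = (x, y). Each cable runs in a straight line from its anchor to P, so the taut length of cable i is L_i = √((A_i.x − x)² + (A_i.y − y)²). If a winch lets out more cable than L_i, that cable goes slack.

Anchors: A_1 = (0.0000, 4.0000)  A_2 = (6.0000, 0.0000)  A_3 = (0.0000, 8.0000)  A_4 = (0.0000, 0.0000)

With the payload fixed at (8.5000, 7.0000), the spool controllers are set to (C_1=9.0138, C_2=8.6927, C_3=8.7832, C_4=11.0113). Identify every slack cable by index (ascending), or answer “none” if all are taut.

2, 3

cable 1: L_1 = ‖A_1−P‖ = 9.0139;  C_1 = 9.0138 → taut
cable 2: L_2 = ‖A_2−P‖ = 7.4330;  C_2 = 8.6927 → slack
cable 3: L_3 = ‖A_3−P‖ = 8.5586;  C_3 = 8.7832 → slack
cable 4: L_4 = ‖A_4−P‖ = 11.0114;  C_4 = 11.0113 → taut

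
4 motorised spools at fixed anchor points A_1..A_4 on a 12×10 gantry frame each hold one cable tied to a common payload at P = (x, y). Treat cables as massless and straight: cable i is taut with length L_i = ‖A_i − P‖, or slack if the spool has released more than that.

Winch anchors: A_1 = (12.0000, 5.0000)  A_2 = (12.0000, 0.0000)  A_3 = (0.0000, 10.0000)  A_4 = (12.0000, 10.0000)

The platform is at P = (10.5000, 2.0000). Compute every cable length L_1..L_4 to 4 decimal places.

L_1: Δ = A_1−P = (1.5000, 3.0000) → ‖Δ‖ = √11.2500 = 3.3541
L_2: Δ = A_2−P = (1.5000, -2.0000) → ‖Δ‖ = √6.2500 = 2.5000
L_3: Δ = A_3−P = (-10.5000, 8.0000) → ‖Δ‖ = √174.2500 = 13.2004
L_4: Δ = A_4−P = (1.5000, 8.0000) → ‖Δ‖ = √66.2500 = 8.1394

(3.3541, 2.5000, 13.2004, 8.1394)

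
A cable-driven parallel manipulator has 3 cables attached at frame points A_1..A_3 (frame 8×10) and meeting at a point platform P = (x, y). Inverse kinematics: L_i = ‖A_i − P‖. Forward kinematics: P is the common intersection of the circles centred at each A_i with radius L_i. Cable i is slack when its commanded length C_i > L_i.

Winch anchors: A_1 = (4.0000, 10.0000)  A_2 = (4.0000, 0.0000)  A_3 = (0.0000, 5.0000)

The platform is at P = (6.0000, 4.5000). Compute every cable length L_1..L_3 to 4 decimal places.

(5.8523, 4.9244, 6.0208)

L_1: Δ = A_1−P = (-2.0000, 5.5000) → ‖Δ‖ = √34.2500 = 5.8523
L_2: Δ = A_2−P = (-2.0000, -4.5000) → ‖Δ‖ = √24.2500 = 4.9244
L_3: Δ = A_3−P = (-6.0000, 0.5000) → ‖Δ‖ = √36.2500 = 6.0208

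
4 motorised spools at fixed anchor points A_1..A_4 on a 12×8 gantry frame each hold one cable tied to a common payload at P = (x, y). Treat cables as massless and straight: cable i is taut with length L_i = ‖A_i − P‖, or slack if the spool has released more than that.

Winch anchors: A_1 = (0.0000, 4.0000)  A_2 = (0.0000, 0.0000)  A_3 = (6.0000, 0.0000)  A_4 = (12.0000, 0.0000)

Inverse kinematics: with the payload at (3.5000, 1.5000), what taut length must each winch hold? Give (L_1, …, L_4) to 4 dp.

(4.3012, 3.8079, 2.9155, 8.6313)

L_1: Δ = A_1−P = (-3.5000, 2.5000) → ‖Δ‖ = √18.5000 = 4.3012
L_2: Δ = A_2−P = (-3.5000, -1.5000) → ‖Δ‖ = √14.5000 = 3.8079
L_3: Δ = A_3−P = (2.5000, -1.5000) → ‖Δ‖ = √8.5000 = 2.9155
L_4: Δ = A_4−P = (8.5000, -1.5000) → ‖Δ‖ = √74.5000 = 8.6313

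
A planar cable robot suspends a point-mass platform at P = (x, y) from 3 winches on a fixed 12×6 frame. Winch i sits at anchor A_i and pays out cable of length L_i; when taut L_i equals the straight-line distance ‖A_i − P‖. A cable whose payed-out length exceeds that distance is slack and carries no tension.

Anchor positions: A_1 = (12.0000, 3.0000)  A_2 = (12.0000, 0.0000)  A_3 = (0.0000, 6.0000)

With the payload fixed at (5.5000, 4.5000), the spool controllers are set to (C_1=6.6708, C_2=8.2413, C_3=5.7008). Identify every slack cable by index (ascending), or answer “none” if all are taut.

cable 1: √((6.5000)²+(-1.5000)²)=6.6708, C_1=6.6708: taut
cable 2: √((6.5000)²+(-4.5000)²)=7.9057, C_2=8.2413: slack
cable 3: √((-5.5000)²+(1.5000)²)=5.7009, C_3=5.7008: taut

2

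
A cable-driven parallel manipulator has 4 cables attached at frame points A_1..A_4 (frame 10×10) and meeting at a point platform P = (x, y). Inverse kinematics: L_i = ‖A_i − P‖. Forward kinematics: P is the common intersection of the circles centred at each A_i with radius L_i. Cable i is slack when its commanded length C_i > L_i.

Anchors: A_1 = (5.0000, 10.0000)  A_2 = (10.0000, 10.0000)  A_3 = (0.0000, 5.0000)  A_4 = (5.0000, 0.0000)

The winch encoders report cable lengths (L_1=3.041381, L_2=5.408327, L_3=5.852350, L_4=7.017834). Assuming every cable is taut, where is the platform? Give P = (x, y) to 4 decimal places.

(5.5000, 7.0000)

expand ‖A_i−P‖²=L_i² and subtract eq 1 (c_i ≔ ‖A_i‖²−L_i²)
c_1 = 25.0000+100.0000−9.2500 = 115.7500
eq1−eq2 → [-10.0000  0.0000]·P = -55.0000
eq1−eq3 → [10.0000  10.0000]·P = 125.0000
eq1−eq4 → [0.0000  20.0000]·P = 140.0000
2×2 solve → P = (5.5000, 7.0000)
check cable 4: ‖A_4−P‖² = 49.2500 ≈ L_4² = 49.2500 ✓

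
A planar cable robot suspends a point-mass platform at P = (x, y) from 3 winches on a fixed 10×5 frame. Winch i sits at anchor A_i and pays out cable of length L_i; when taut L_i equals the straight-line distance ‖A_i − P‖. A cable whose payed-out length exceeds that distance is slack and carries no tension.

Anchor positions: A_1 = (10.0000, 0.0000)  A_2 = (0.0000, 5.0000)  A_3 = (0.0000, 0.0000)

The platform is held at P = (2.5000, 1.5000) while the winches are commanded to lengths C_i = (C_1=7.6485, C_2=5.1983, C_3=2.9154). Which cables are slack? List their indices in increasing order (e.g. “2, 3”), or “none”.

cable 1: √((7.5000)²+(-1.5000)²)=7.6485, C_1=7.6485: taut
cable 2: √((-2.5000)²+(3.5000)²)=4.3012, C_2=5.1983: slack
cable 3: √((-2.5000)²+(-1.5000)²)=2.9155, C_3=2.9154: taut

2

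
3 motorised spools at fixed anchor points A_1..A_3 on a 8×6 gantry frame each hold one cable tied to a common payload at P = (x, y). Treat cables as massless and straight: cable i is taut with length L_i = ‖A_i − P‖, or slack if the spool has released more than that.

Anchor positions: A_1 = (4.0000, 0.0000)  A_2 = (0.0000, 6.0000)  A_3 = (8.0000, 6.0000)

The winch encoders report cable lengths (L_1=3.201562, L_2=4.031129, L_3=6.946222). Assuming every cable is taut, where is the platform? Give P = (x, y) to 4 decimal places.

circle eqns → linear via eq_j − eq_1; set q_j = A_j·A_j − L_j²
q_1 = 16.0000+0.0000−10.2500 = 5.7500
8.0000·x − 12.0000·y = q_1−q_2 = -14.0000
-8.0000·x − 12.0000·y = q_1−q_3 = -46.0000
solve first two rows → x=2.0000, y=2.5000

(2.0000, 2.5000)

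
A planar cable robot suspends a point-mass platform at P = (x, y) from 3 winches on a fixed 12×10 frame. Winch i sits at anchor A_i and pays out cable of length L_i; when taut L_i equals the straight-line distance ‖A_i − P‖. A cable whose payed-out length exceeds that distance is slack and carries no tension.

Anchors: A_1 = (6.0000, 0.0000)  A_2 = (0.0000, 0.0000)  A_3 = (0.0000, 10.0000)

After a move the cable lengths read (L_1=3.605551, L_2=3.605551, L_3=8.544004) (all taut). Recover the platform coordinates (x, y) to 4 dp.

expand ‖A_i−P‖²=L_i² and subtract eq 1 (c_i ≔ ‖A_i‖²−L_i²)
c_1 = 36.0000+0.0000−13.0000 = 23.0000
eq1−eq2 → [12.0000  0.0000]·P = 36.0000
eq1−eq3 → [12.0000  -20.0000]·P = -4.0000
2×2 solve → P = (3.0000, 2.0000)

(3.0000, 2.0000)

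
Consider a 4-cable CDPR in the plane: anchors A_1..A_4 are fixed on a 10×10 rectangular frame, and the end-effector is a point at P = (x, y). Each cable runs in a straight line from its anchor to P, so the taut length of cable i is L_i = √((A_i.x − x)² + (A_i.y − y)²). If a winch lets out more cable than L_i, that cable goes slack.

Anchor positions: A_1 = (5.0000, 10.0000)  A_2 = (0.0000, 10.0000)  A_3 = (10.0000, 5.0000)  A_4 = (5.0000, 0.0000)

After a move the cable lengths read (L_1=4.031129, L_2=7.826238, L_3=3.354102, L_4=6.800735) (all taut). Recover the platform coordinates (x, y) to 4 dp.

each cable: (A_i−P)·(A_i−P) = L_i²; let q_i = ‖A_i‖²−L_i²
q_1 = 25.0000+100.0000−16.2500 = 108.7500
row 1: 10.0000x + 0.0000y = 70.0000  (q_2=38.7500)
row 2: -10.0000x + 10.0000y = -5.0000  (q_3=113.7500)
row 3: 0.0000x + 20.0000y = 130.0000  (q_4=-21.2500)
Cramer on rows 1–2 → x = 7.0000, y = 6.5000
check cable 4: ‖A_4−P‖² = 46.2500 ≈ L_4² = 46.2500 ✓

(7.0000, 6.5000)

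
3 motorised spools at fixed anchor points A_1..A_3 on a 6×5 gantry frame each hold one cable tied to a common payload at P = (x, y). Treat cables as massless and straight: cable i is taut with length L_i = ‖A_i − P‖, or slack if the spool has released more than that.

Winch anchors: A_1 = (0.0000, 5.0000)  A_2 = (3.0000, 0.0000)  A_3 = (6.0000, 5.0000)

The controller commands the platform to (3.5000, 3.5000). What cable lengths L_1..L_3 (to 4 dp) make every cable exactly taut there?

cable 1: Δx=-3.5000, Δy=1.5000; L_1 = √(Δx²+Δy²) = 3.8079
cable 2: Δx=-0.5000, Δy=-3.5000; L_2 = √(Δx²+Δy²) = 3.5355
cable 3: Δx=2.5000, Δy=1.5000; L_3 = √(Δx²+Δy²) = 2.9155

(3.8079, 3.5355, 2.9155)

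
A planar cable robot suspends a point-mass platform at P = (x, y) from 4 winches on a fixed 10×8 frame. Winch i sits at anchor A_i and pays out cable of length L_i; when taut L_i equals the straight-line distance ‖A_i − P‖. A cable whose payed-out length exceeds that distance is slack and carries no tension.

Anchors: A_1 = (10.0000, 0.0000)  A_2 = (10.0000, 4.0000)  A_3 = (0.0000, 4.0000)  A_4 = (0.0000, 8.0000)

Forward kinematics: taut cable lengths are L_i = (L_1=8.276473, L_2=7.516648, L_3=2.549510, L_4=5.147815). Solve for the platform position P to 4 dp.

circle eqns → linear via eq_j − eq_1; set c_j = A_j·A_j − L_j²
c_1 = 100.0000+0.0000−68.5000 = 31.5000
0.0000·x − 8.0000·y = c_1−c_2 = -28.0000
20.0000·x − 8.0000·y = c_1−c_3 = 22.0000
20.0000·x − 16.0000·y = c_1−c_4 = -6.0000
solve first two rows → x=2.5000, y=3.5000
check cable 4: ‖A_4−P‖² = 26.5000 ≈ L_4² = 26.5000 ✓

(2.5000, 3.5000)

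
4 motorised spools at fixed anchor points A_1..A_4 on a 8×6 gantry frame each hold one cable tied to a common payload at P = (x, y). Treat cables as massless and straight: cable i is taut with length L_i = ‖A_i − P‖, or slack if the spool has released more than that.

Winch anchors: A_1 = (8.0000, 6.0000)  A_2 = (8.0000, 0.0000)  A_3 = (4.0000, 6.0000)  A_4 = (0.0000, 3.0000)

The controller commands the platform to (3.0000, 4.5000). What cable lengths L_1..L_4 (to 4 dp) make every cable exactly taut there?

(5.2202, 6.7268, 1.8028, 3.3541)

L_1 = √((8.0000−3.0000)² + (6.0000−4.5000)²) = 5.2202
L_2 = √((8.0000−3.0000)² + (0.0000−4.5000)²) = 6.7268
L_3 = √((4.0000−3.0000)² + (6.0000−4.5000)²) = 1.8028
L_4 = √((0.0000−3.0000)² + (3.0000−4.5000)²) = 3.3541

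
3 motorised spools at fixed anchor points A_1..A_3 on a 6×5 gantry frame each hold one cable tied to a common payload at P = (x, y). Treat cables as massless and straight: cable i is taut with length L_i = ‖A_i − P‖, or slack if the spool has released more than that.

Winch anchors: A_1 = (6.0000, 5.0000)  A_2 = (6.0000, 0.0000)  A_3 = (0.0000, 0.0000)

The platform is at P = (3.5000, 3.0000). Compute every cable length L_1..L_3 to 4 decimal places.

L_1: Δ = A_1−P = (2.5000, 2.0000) → ‖Δ‖ = √10.2500 = 3.2016
L_2: Δ = A_2−P = (2.5000, -3.0000) → ‖Δ‖ = √15.2500 = 3.9051
L_3: Δ = A_3−P = (-3.5000, -3.0000) → ‖Δ‖ = √21.2500 = 4.6098

(3.2016, 3.9051, 4.6098)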